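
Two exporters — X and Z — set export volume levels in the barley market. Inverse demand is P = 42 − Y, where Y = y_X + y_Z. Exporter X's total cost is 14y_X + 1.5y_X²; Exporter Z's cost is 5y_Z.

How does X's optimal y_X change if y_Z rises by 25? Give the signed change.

-5

Exporter X's profit: π = y_X(42 − (y_X + y_Z)) − 14y_X − 1.5y_X².
∂π/∂y_X = 28 − 5y_X − y_Z = 0, so y_X = 5.6 − 0.2y_Z.
The reaction-function slope is −0.2, so a 25-unit rise in y_Z moves y_X by −0.2 × 25 = −5. X's best response falls — the actions are strategic substitutes.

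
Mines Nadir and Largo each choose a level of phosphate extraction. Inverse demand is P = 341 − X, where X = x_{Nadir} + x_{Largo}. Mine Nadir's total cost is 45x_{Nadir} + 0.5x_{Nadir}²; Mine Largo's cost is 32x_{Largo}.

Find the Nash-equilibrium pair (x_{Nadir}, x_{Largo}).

56.6, 126.2

Mine Nadir's profit: π = x_{Nadir}(341 − (x_{Nadir} + x_{Largo})) − 45x_{Nadir} − 0.5x_{Nadir}².
∂π/∂x_{Nadir} = 296 − 3x_{Nadir} − x_{Largo} = 0, so x_{Nadir} = 296/3 − (1/3)x_{Largo}.
For Largo: ∂π/∂x_{Largo} = 309 − 2x_{Largo} − x_{Nadir} = 0 ⇒ x_{Largo} = 154.5 − 0.5x_{Nadir}.
Plugging x_{Largo} into Nadir's best response: x_{Nadir} = 296/3 − (1/3)(154.5 − 0.5x_{Nadir}) ⇒ (5/6)x_{Nadir} = 283/6, so x_{Nadir} = 56.6.
Then x_{Largo} = 154.5 − 0.5·56.6 = 126.2.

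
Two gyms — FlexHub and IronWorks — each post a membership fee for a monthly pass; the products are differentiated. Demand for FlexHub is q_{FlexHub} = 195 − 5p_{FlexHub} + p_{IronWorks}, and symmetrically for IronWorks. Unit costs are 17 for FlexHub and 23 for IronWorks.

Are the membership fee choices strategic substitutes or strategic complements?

FlexHub's profit: π = (p_{FlexHub} − 17)(195 − 5p_{FlexHub} + p_{IronWorks}).
∂π/∂p_{FlexHub} = 280 − 10p_{FlexHub} + p_{IronWorks} = 0 ⇒ p_{FlexHub} = 28 + 0.1p_{IronWorks}.
The best-response slope dp_{FlexHub}/dp_{IronWorks} = 0.1 > 0: the reaction function is upward-sloping, so the choices are strategic complements.

strategic complements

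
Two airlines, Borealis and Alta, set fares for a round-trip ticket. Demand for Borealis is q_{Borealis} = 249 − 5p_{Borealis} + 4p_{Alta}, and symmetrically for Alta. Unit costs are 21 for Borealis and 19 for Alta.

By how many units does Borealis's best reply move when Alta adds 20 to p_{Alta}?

8

Borealis's profit: π = (p_{Borealis} − 21)(249 − 5p_{Borealis} + 4p_{Alta}).
∂π/∂p_{Borealis} = 354 − 10p_{Borealis} + 4p_{Alta} = 0 ⇒ p_{Borealis} = 35.4 + 0.4p_{Alta}.
The reaction-function slope is 0.4, so a 20-unit rise in p_{Alta} moves p_{Borealis} by 0.4 × 20 = 8. Borealis's best response rises — the actions are strategic complements.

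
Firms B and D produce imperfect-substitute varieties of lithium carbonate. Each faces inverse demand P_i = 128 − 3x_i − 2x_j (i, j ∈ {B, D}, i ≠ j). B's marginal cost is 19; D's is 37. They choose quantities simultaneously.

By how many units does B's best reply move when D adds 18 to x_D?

-6

Firm B's profit: π = x_B(128 − 3x_B − 2x_D) − 19x_B.
∂π/∂x_B = 109 − 6x_B − 2x_D = 0 ⇒ x_B = 109/6 − (1/3)x_D.
The reaction-function slope is −1/3, so an 18-unit rise in x_D moves x_B by −1/3 × 18 = −6. B's best response falls — the actions are strategic substitutes.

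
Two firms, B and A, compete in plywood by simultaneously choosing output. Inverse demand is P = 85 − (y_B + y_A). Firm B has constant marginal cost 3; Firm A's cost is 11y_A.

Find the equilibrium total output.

52

Firm B's profit: π = y_B(85 − (y_B + y_A)) − 3y_B.
∂π/∂y_B = 82 − 2y_B − y_A = 0, so y_B = 41 − 0.5y_A.
By the same steps for A: y_A = 37 − 0.5y_B.
Substituting the second reaction function into the first: y_B = 41 − 0.5(37 − 0.5y_B), which gives 0.75y_B = 22.5 ⇒ y_B = 30.
Then y_A = 37 − 0.5·30 = 22.
Total output: 30 + 22 = 52.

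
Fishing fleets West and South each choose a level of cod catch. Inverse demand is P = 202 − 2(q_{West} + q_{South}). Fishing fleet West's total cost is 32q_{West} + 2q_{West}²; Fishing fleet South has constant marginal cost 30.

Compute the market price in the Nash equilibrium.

Fishing fleet West's profit: π = q_{West}(202 − 2(q_{West} + q_{South})) − 32q_{West} − 2q_{West}².
∂π/∂q_{West} = 170 − 8q_{West} − 2q_{South} = 0, so q_{West} = 21.25 − 0.25q_{South}.
For South: ∂π/∂q_{South} = 172 − 4q_{South} − 2q_{West} = 0 ⇒ q_{South} = 43 − 0.5q_{West}.
Plugging q_{South} into West's best response: q_{West} = 21.25 − 0.25(43 − 0.5q_{West}) ⇒ 0.875q_{West} = 10.5, so q_{West} = 12.
Then q_{South} = 43 − 0.5·12 = 37.
Equilibrium price: P = 202 − 2·49 = 104.

104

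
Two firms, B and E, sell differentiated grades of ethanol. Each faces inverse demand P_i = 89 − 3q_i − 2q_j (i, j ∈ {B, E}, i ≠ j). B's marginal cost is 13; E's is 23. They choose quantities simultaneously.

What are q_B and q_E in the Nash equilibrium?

Firm B's profit: π = q_B(89 − 3q_B − 2q_E) − 13q_B.
∂π/∂q_B = 76 − 6q_B − 2q_E = 0 ⇒ q_B = 38/3 − (1/3)q_E.
Similarly q_E = 11 − (1/3)q_B.
Plugging q_E into B's best response: q_B = 38/3 − (1/3)(11 − (1/3)q_B) ⇒ (8/9)q_B = 9, so q_B = 10.125.
Then q_E = 11 − (1/3)·10.125 = 7.625.

10.125, 7.625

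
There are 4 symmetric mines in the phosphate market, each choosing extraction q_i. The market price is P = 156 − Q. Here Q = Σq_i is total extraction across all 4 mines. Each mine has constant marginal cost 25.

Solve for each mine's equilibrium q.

A representative mine's profit is π_i = q_i(156 − Q) − 25q_i, with Q = q_i + Σ_{j≠i} q_j.
First-order condition: 131 − 2q_i − Σ_{j≠i} q_j = 0.
Imposing symmetry (q_j = q for all j) turns Σ_{j≠i} q_j into 3q, so 131 = 5q and q = 26.2.

26.2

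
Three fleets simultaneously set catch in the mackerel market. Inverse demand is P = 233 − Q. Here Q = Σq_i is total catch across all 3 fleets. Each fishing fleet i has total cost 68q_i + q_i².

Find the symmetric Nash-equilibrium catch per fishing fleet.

27.5

A representative fishing fleet's profit is π_i = q_i(233 − Q) − 68q_i − q_i², with Q = q_i + Σ_{j≠i} q_j.
First-order condition: 165 − 4q_i − Σ_{j≠i} q_j = 0.
With identical fishing fleets, set every q_j = q: then 165 − 4q − 2q = 0, i.e. q = 165/6 = 27.5.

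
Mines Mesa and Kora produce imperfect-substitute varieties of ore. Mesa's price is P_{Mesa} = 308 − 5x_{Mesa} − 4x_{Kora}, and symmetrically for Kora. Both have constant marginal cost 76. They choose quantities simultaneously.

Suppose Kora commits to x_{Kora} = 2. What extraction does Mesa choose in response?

22.4

Mine Mesa's profit: π = x_{Mesa}(308 − 5x_{Mesa} − 4x_{Kora}) − 76x_{Mesa}.
∂π/∂x_{Mesa} = 232 − 10x_{Mesa} − 4x_{Kora} = 0 ⇒ x_{Mesa} = 23.2 − 0.4x_{Kora}.
At x_{Kora} = 2: x_{Mesa} = 23.2 − 0.4·2 = 22.4.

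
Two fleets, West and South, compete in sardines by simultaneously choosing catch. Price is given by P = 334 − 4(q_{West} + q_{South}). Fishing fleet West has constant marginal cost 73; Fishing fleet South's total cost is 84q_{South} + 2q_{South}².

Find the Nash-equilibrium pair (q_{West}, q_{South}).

26.65, 11.95

Fishing fleet West's profit: π = q_{West}(334 − 4(q_{West} + q_{South})) − 73q_{West}.
∂π/∂q_{West} = 261 − 8q_{West} − 4q_{South} = 0, so q_{West} = 32.625 − 0.5q_{South}.
For South: ∂π/∂q_{South} = 250 − 12q_{South} − 4q_{West} = 0 ⇒ q_{South} = 125/6 − (1/3)q_{West}.
Plugging q_{South} into West's best response: q_{West} = 32.625 − 0.5(125/6 − (1/3)q_{West}) ⇒ (5/6)q_{West} = 533/24, so q_{West} = 26.65.
Then q_{South} = 125/6 − (1/3)·26.65 = 11.95.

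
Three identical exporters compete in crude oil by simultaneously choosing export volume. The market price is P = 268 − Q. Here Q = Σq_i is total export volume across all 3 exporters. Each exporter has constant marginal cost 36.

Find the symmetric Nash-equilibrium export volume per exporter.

A representative exporter's profit is π_i = q_i(268 − Q) − 36q_i, with Q = q_i + Σ_{j≠i} q_j.
First-order condition: 232 − 2q_i − Σ_{j≠i} q_j = 0.
With identical exporters, set every q_j = q: then 232 − 2q − 2q = 0, i.e. q = 232/4 = 58.

58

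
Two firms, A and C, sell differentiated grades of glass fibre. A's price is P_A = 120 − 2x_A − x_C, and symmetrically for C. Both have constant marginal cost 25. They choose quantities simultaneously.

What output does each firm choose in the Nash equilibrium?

19

Firm A's profit: π = x_A(120 − 2x_A − x_C) − 25x_A.
∂π/∂x_A = 95 − 4x_A − x_C = 0 ⇒ x_A = 23.75 − 0.25x_C.
By symmetry x_C = x_A; substituting into the reaction function, 1.25x_A = 23.75 and x_A = 19.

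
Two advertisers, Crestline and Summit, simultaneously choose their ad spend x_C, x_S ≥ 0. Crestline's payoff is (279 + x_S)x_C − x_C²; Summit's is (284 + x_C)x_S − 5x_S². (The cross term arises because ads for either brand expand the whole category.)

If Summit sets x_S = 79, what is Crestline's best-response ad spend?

179

Expanding Crestline's payoff: 279x_C + x_Sx_C − x_C².
∂π/∂x_C = 279 + x_S − 2x_C = 0, so x_C = 139.5 + 0.5x_S.
At x_S = 79: x_C = 139.5 + 0.5·79 = 179.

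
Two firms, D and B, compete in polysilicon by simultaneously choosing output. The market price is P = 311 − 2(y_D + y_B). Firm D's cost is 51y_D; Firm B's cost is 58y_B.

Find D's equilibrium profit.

Firm D's profit: π = y_D(311 − 2(y_D + y_B)) − 51y_D.
∂π/∂y_D = 260 − 4y_D − 2y_B = 0, so y_D = 65 − 0.5y_B.
By the same steps for B: y_B = 63.25 − 0.5y_D.
Solving the two reaction functions simultaneously: (1 − (−0.5)(−0.5))y_D = 65 − 0.5·63.25, so 0.75y_D = 33.375 and y_D = 44.5.
Then y_B = 63.25 − 0.5·44.5 = 41.
Price P = 311 − 2·85.5 = 140.
D's profit: (140 − 51)·44.5 = 3960.5.

3960.5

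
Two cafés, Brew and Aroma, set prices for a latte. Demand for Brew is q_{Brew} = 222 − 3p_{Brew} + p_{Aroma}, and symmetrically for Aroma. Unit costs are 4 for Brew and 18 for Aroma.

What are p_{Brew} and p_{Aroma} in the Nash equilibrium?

48, 54

Brew's profit: π = (p_{Brew} − 4)(222 − 3p_{Brew} + p_{Aroma}).
∂π/∂p_{Brew} = 234 − 6p_{Brew} + p_{Aroma} = 0 ⇒ p_{Brew} = 39 + (1/6)p_{Aroma}.
Similarly p_{Aroma} = 46 + (1/6)p_{Brew}.
Solving the two reaction functions simultaneously: (1 − (1/6)(1/6))p_{Brew} = 39 + (1/6)·46, so (35/36)p_{Brew} = 140/3 and p_{Brew} = 48.
Then p_{Aroma} = 46 + (1/6)·48 = 54.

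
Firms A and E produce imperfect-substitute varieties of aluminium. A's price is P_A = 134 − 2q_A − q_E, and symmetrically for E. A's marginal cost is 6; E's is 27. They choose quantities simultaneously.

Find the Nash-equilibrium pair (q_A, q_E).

27, 20

Firm A's profit: π = q_A(134 − 2q_A − q_E) − 6q_A.
∂π/∂q_A = 128 − 4q_A − q_E = 0 ⇒ q_A = 32 − 0.25q_E.
Similarly q_E = 26.75 − 0.25q_A.
Solving the two reaction functions simultaneously: (1 − (−0.25)(−0.25))q_A = 32 − 0.25·26.75, so 0.9375q_A = 25.3125 and q_A = 27.
Then q_E = 26.75 − 0.25·27 = 20.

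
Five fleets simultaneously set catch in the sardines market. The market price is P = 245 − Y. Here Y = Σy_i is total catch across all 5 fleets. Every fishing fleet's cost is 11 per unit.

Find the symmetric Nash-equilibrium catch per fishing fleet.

39

A representative fishing fleet's profit is π_i = y_i(245 − Y) − 11y_i, with Y = y_i + Σ_{j≠i} y_j.
First-order condition: 234 − 2y_i − Σ_{j≠i} y_j = 0.
In a symmetric equilibrium every fishing fleet chooses the same y, so Σ_{j≠i} y_j = 4y. The condition becomes 234 − 6y = 0, giving y = 234/6 = 39.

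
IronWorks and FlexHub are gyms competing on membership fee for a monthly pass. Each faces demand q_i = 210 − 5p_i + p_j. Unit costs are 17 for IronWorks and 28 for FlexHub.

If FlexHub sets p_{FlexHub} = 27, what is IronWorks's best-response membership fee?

IronWorks's profit: π = (p_{IronWorks} − 17)(210 − 5p_{IronWorks} + p_{FlexHub}).
∂π/∂p_{IronWorks} = 295 − 10p_{IronWorks} + p_{FlexHub} = 0 ⇒ p_{IronWorks} = 29.5 + 0.1p_{FlexHub}.
At p_{FlexHub} = 27: p_{IronWorks} = 29.5 + 0.1·27 = 32.2.

32.2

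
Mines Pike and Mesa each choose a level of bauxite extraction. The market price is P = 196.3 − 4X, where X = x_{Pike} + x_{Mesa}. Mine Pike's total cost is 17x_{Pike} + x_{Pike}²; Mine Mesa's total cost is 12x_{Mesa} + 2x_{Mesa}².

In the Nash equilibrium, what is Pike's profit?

Mine Pike's profit: π = x_{Pike}(196.3 − 4(x_{Pike} + x_{Mesa})) − 17x_{Pike} − x_{Pike}².
∂π/∂x_{Pike} = 179.3 − 10x_{Pike} − 4x_{Mesa} = 0, so x_{Pike} = 17.93 − 0.4x_{Mesa}.
For Mesa: ∂π/∂x_{Mesa} = 184.3 − 12x_{Mesa} − 4x_{Pike} = 0 ⇒ x_{Mesa} = 1843/120 − (1/3)x_{Pike}.
Solving the two reaction functions simultaneously: (1 − (−0.4)(−1/3))x_{Pike} = 17.93 − 0.4·(1843/120), so (13/15)x_{Pike} = 884/75 and x_{Pike} = 13.6.
Then x_{Mesa} = 1843/120 − (1/3)·13.6 = 10.825.
Price P = 196.3 − 4·24.425 = 98.6.
Pike's profit: (98.6 − 17)·13.6 − (13.6)² = 924.8.

924.8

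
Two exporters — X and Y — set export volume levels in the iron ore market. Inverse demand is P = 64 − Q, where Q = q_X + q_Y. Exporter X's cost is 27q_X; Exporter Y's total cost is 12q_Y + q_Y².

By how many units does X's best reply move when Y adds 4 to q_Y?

Exporter X's profit: π = q_X(64 − (q_X + q_Y)) − 27q_X.
∂π/∂q_X = 37 − 2q_X − q_Y = 0, so q_X = 18.5 − 0.5q_Y.
The reaction-function slope is −0.5, so a 4-unit rise in q_Y moves q_X by −0.5 × 4 = −2. X's best response falls — the actions are strategic substitutes.

-2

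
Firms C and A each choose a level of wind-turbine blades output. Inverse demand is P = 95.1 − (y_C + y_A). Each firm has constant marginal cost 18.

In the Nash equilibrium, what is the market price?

43.7

Firm C's profit: π = y_C(95.1 − (y_C + y_A)) − 18y_C.
∂π/∂y_C = 77.1 − 2y_C − y_A = 0, so y_C = 38.55 − 0.5y_A.
By symmetry y_A = y_C; substituting into the reaction function, 1.5y_C = 38.55 and y_C = 25.7.
Equilibrium price: P = 95.1 − 51.4 = 43.7.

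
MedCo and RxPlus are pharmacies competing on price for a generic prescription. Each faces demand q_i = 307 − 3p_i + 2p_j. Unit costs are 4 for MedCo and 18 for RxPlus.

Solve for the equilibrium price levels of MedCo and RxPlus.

MedCo's profit: π = (p_{MedCo} − 4)(307 − 3p_{MedCo} + 2p_{RxPlus}).
∂π/∂p_{MedCo} = 319 − 6p_{MedCo} + 2p_{RxPlus} = 0 ⇒ p_{MedCo} = 319/6 + (1/3)p_{RxPlus}.
Similarly p_{RxPlus} = 361/6 + (1/3)p_{MedCo}.
Solving the two reaction functions simultaneously: (1 − (1/3)(1/3))p_{MedCo} = 319/6 + (1/3)·(361/6), so (8/9)p_{MedCo} = 659/9 and p_{MedCo} = 82.375.
Then p_{RxPlus} = 361/6 + (1/3)·82.375 = 87.625.

82.375, 87.625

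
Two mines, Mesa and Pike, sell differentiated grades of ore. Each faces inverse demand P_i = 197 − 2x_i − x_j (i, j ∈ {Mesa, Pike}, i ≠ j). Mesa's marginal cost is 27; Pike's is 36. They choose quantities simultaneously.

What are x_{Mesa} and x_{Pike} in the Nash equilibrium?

Mine Mesa's profit: π = x_{Mesa}(197 − 2x_{Mesa} − x_{Pike}) − 27x_{Mesa}.
∂π/∂x_{Mesa} = 170 − 4x_{Mesa} − x_{Pike} = 0 ⇒ x_{Mesa} = 42.5 − 0.25x_{Pike}.
Similarly x_{Pike} = 40.25 − 0.25x_{Mesa}.
Substituting the second reaction function into the first: x_{Mesa} = 42.5 − 0.25(40.25 − 0.25x_{Mesa}), which gives 0.9375x_{Mesa} = 32.4375 ⇒ x_{Mesa} = 34.6.
Then x_{Pike} = 40.25 − 0.25·34.6 = 31.6.

34.6, 31.6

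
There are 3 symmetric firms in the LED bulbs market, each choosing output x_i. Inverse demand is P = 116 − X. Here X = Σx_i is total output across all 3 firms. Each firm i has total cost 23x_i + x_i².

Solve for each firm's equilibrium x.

15.5

A representative firm's profit is π_i = x_i(116 − X) − 23x_i − x_i², with X = x_i + Σ_{j≠i} x_j.
First-order condition: 93 − 4x_i − Σ_{j≠i} x_j = 0.
With identical firms, set every x_j = x: then 93 − 4x − 2x = 0, i.e. x = 93/6 = 15.5.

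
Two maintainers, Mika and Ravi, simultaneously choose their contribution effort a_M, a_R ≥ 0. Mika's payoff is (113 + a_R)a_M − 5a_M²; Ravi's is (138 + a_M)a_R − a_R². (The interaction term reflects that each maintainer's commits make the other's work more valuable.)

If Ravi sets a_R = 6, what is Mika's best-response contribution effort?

11.9

Expanding Mika's payoff: 113a_M + a_Ra_M − 5a_M².
∂π/∂a_M = 113 + a_R − 10a_M = 0, so a_M = 11.3 + 0.1a_R.
At a_R = 6: a_M = 11.3 + 0.1·6 = 11.9.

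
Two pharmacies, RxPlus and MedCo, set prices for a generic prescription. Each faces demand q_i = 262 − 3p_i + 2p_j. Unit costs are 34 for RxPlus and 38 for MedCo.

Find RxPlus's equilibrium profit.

10005.1875

RxPlus's profit: π = (p_{RxPlus} − 34)(262 − 3p_{RxPlus} + 2p_{MedCo}).
∂π/∂p_{RxPlus} = 364 − 6p_{RxPlus} + 2p_{MedCo} = 0 ⇒ p_{RxPlus} = 182/3 + (1/3)p_{MedCo}.
Similarly p_{MedCo} = 188/3 + (1/3)p_{RxPlus}.
Solving the two reaction functions simultaneously: (1 − (1/3)(1/3))p_{RxPlus} = 182/3 + (1/3)·(188/3), so (8/9)p_{RxPlus} = 734/9 and p_{RxPlus} = 91.75.
Then p_{MedCo} = 188/3 + (1/3)·91.75 = 93.25.
q_{RxPlus} = 262 − 3·91.75 + 2·93.25 = 173.25.
Profit = (91.75 − 34)·173.25 = 10005.1875.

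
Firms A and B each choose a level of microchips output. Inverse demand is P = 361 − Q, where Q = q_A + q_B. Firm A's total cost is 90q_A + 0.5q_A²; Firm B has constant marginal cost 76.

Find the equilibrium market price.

Firm A's profit: π = q_A(361 − (q_A + q_B)) − 90q_A − 0.5q_A².
∂π/∂q_A = 271 − 3q_A − q_B = 0, so q_A = 271/3 − (1/3)q_B.
For B: ∂π/∂q_B = 285 − 2q_B − q_A = 0 ⇒ q_B = 142.5 − 0.5q_A.
Plugging q_B into A's best response: q_A = 271/3 − (1/3)(142.5 − 0.5q_A) ⇒ (5/6)q_A = 257/6, so q_A = 51.4.
Then q_B = 142.5 − 0.5·51.4 = 116.8.
Equilibrium price: P = 361 − 168.2 = 192.8.

192.8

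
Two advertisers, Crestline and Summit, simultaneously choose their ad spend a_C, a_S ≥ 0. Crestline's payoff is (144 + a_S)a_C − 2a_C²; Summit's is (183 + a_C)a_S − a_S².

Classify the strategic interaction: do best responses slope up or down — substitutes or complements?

Expanding Crestline's payoff: 144a_C + a_Sa_C − 2a_C².
∂π/∂a_C = 144 + a_S − 4a_C = 0, so a_C = 36 + 0.25a_S.
The best-response slope da_C/da_S = 0.25 > 0: the reaction function is upward-sloping, so the choices are strategic complements.

strategic complements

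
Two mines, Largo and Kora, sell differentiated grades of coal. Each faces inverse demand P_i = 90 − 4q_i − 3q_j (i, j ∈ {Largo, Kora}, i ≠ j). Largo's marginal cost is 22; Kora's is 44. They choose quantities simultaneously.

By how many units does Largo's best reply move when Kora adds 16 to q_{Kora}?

-6

Mine Largo's profit: π = q_{Largo}(90 − 4q_{Largo} − 3q_{Kora}) − 22q_{Largo}.
∂π/∂q_{Largo} = 68 − 8q_{Largo} − 3q_{Kora} = 0 ⇒ q_{Largo} = 8.5 − 0.375q_{Kora}.
The reaction-function slope is −0.375, so a 16-unit rise in q_{Kora} moves q_{Largo} by −0.375 × 16 = −6. Largo's best response falls — the actions are strategic substitutes.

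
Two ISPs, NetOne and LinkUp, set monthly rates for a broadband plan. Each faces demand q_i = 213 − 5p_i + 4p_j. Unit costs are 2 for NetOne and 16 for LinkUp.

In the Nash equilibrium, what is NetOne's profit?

7411.25

NetOne's profit: π = (p_{NetOne} − 2)(213 − 5p_{NetOne} + 4p_{LinkUp}).
∂π/∂p_{NetOne} = 223 − 10p_{NetOne} + 4p_{LinkUp} = 0 ⇒ p_{NetOne} = 22.3 + 0.4p_{LinkUp}.
Similarly p_{LinkUp} = 29.3 + 0.4p_{NetOne}.
Substituting the second reaction function into the first: p_{NetOne} = 22.3 + 0.4(29.3 + 0.4p_{NetOne}), which gives 0.84p_{NetOne} = 34.02 ⇒ p_{NetOne} = 40.5.
Then p_{LinkUp} = 29.3 + 0.4·40.5 = 45.5.
q_{NetOne} = 213 − 5·40.5 + 4·45.5 = 192.5.
Profit = (40.5 − 2)·192.5 = 7411.25.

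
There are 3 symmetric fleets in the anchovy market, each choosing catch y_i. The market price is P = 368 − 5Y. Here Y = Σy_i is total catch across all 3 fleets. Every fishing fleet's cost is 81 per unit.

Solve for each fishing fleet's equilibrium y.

A representative fishing fleet's profit is π_i = y_i(368 − 5Y) − 81y_i, with Y = y_i + Σ_{j≠i} y_j.
First-order condition: 287 − 10y_i − 5Σ_{j≠i} y_j = 0.
In a symmetric equilibrium every fishing fleet chooses the same y, so Σ_{j≠i} y_j = 2y. The condition becomes 287 − 20y = 0, giving y = 287/20 = 14.35.

14.35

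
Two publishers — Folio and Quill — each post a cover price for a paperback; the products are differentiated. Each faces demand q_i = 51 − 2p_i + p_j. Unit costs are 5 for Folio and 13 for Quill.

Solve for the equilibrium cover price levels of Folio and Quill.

21.4, 24.6

Folio's profit: π = (p_{Folio} − 5)(51 − 2p_{Folio} + p_{Quill}).
∂π/∂p_{Folio} = 61 − 4p_{Folio} + p_{Quill} = 0 ⇒ p_{Folio} = 15.25 + 0.25p_{Quill}.
Similarly p_{Quill} = 19.25 + 0.25p_{Folio}.
Plugging p_{Quill} into Folio's best response: p_{Folio} = 15.25 + 0.25(19.25 + 0.25p_{Folio}) ⇒ 0.9375p_{Folio} = 20.0625, so p_{Folio} = 21.4.
Then p_{Quill} = 19.25 + 0.25·21.4 = 24.6.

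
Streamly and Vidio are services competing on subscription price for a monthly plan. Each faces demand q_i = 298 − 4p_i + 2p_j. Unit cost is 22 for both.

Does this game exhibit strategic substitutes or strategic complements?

strategic complements

Streamly's profit: π = (p_{Streamly} − 22)(298 − 4p_{Streamly} + 2p_{Vidio}).
∂π/∂p_{Streamly} = 386 − 8p_{Streamly} + 2p_{Vidio} = 0 ⇒ p_{Streamly} = 48.25 + 0.25p_{Vidio}.
The best-response slope dp_{Streamly}/dp_{Vidio} = 0.25 > 0: the reaction function is upward-sloping, so the choices are strategic complements.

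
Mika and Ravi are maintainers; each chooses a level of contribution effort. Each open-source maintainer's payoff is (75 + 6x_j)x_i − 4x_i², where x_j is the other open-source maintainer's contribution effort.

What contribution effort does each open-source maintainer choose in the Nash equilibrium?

37.5

Mika's payoff is (75 + 6x_R)x_M − 4x_M².
∂π/∂x_M = 75 + 6x_R − 8x_M = 0, so x_M = 9.375 + 0.75x_R.
By symmetry x_R = x_M; substituting into the reaction function, 0.25x_M = 9.375 and x_M = 37.5.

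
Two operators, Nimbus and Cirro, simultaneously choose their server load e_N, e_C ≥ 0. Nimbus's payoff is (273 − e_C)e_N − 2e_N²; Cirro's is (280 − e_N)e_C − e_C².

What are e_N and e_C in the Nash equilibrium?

Expanding Nimbus's payoff: 273e_N − e_Ce_N − 2e_N².
∂π/∂e_N = 273 − e_C − 4e_N = 0, so e_N = 68.25 − 0.25e_C.
Likewise for Cirro: e_C = 140 − 0.5e_N.
Plugging e_C into Nimbus's best response: e_N = 68.25 − 0.25(140 − 0.5e_N) ⇒ 0.875e_N = 33.25, so e_N = 38.
Then e_C = 140 − 0.5·38 = 121.

38, 121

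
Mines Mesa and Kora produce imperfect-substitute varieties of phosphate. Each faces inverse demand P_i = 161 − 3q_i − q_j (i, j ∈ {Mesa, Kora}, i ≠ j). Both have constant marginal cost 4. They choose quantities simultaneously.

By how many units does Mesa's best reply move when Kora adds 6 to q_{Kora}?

-1

Mine Mesa's profit: π = q_{Mesa}(161 − 3q_{Mesa} − q_{Kora}) − 4q_{Mesa}.
∂π/∂q_{Mesa} = 157 − 6q_{Mesa} − q_{Kora} = 0 ⇒ q_{Mesa} = 157/6 − (1/6)q_{Kora}.
The reaction-function slope is −1/6, so a 6-unit rise in q_{Kora} moves q_{Mesa} by −1/6 × 6 = −1. Mesa's best response falls — the actions are strategic substitutes.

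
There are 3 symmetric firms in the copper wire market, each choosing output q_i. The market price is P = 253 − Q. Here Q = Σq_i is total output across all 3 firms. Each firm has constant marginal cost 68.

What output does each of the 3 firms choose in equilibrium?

A representative firm's profit is π_i = q_i(253 − Q) − 68q_i, with Q = q_i + Σ_{j≠i} q_j.
First-order condition: 185 − 2q_i − Σ_{j≠i} q_j = 0.
In a symmetric equilibrium every firm chooses the same q, so Σ_{j≠i} q_j = 2q. The condition becomes 185 − 4q = 0, giving q = 185/4 = 46.25.

46.25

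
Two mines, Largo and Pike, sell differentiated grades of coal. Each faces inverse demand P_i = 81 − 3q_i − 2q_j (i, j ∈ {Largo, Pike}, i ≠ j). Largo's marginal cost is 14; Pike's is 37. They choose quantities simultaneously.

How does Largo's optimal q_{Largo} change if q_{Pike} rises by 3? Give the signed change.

Mine Largo's profit: π = q_{Largo}(81 − 3q_{Largo} − 2q_{Pike}) − 14q_{Largo}.
∂π/∂q_{Largo} = 67 − 6q_{Largo} − 2q_{Pike} = 0 ⇒ q_{Largo} = 67/6 − (1/3)q_{Pike}.
The reaction-function slope is −1/3, so a 3-unit rise in q_{Pike} moves q_{Largo} by −1/3 × 3 = −1. Largo's best response falls — the actions are strategic substitutes.

-1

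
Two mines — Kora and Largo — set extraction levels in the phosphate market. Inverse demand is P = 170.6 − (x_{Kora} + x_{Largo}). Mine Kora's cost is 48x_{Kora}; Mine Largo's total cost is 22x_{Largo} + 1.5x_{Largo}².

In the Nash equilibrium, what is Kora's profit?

Mine Kora's profit: π = x_{Kora}(170.6 − (x_{Kora} + x_{Largo})) − 48x_{Kora}.
∂π/∂x_{Kora} = 122.6 − 2x_{Kora} − x_{Largo} = 0, so x_{Kora} = 61.3 − 0.5x_{Largo}.
For Largo: ∂π/∂x_{Largo} = 148.6 − 5x_{Largo} − x_{Kora} = 0 ⇒ x_{Largo} = 29.72 − 0.2x_{Kora}.
Solving the two reaction functions simultaneously: (1 − (−0.5)(−0.2))x_{Kora} = 61.3 − 0.5·29.72, so 0.9x_{Kora} = 46.44 and x_{Kora} = 51.6.
Then x_{Largo} = 29.72 − 0.2·51.6 = 19.4.
Price P = 170.6 − 71 = 99.6.
Kora's profit: (99.6 − 48)·51.6 = 2662.56.

2662.56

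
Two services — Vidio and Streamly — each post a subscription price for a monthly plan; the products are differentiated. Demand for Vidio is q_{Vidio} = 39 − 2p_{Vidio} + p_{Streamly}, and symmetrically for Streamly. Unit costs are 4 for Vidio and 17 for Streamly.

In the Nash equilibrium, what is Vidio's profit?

359.12

Vidio's profit: π = (p_{Vidio} − 4)(39 − 2p_{Vidio} + p_{Streamly}).
∂π/∂p_{Vidio} = 47 − 4p_{Vidio} + p_{Streamly} = 0 ⇒ p_{Vidio} = 11.75 + 0.25p_{Streamly}.
Similarly p_{Streamly} = 18.25 + 0.25p_{Vidio}.
Solving the two reaction functions simultaneously: (1 − (0.25)(0.25))p_{Vidio} = 11.75 + 0.25·18.25, so 0.9375p_{Vidio} = 16.3125 and p_{Vidio} = 17.4.
Then p_{Streamly} = 18.25 + 0.25·17.4 = 22.6.
q_{Vidio} = 39 − 2·17.4 + 22.6 = 26.8.
Profit = (17.4 − 4)·26.8 = 359.12.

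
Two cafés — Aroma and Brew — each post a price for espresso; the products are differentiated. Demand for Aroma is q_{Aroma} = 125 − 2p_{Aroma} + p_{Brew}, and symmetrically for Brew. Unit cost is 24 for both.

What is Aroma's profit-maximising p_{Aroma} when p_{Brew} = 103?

Aroma's profit: π = (p_{Aroma} − 24)(125 − 2p_{Aroma} + p_{Brew}).
∂π/∂p_{Aroma} = 173 − 4p_{Aroma} + p_{Brew} = 0 ⇒ p_{Aroma} = 43.25 + 0.25p_{Brew}.
At p_{Brew} = 103: p_{Aroma} = 43.25 + 0.25·103 = 69.

69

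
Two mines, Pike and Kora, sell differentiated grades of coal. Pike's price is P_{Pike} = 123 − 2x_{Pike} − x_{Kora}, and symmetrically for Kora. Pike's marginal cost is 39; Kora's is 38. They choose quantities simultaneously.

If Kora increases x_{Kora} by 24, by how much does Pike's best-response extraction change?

-6

Mine Pike's profit: π = x_{Pike}(123 − 2x_{Pike} − x_{Kora}) − 39x_{Pike}.
∂π/∂x_{Pike} = 84 − 4x_{Pike} − x_{Kora} = 0 ⇒ x_{Pike} = 21 − 0.25x_{Kora}.
The reaction-function slope is −0.25, so a 24-unit rise in x_{Kora} moves x_{Pike} by −0.25 × 24 = −6. Pike's best response falls — the actions are strategic substitutes.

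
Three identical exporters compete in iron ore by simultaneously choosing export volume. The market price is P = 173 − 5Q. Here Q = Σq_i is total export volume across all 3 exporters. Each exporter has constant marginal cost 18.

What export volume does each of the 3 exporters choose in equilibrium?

7.75

A representative exporter's profit is π_i = q_i(173 − 5Q) − 18q_i, with Q = q_i + Σ_{j≠i} q_j.
First-order condition: 155 − 10q_i − 5Σ_{j≠i} q_j = 0.
In a symmetric equilibrium every exporter chooses the same q, so Σ_{j≠i} q_j = 2q. The condition becomes 155 − 20q = 0, giving q = 155/20 = 7.75.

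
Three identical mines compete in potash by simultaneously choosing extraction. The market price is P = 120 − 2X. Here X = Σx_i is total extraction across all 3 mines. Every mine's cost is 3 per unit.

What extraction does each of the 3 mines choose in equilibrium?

A representative mine's profit is π_i = x_i(120 − 2X) − 3x_i, with X = x_i + Σ_{j≠i} x_j.
First-order condition: 117 − 4x_i − 2Σ_{j≠i} x_j = 0.
Imposing symmetry (x_j = x for all j) turns Σ_{j≠i} x_j into 2x, so 117 = 8x and x = 14.625.

14.625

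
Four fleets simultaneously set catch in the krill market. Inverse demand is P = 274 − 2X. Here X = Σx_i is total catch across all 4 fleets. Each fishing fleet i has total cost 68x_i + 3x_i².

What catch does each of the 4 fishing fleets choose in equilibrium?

A representative fishing fleet's profit is π_i = x_i(274 − 2X) − 68x_i − 3x_i², with X = x_i + Σ_{j≠i} x_j.
First-order condition: 206 − 10x_i − 2Σ_{j≠i} x_j = 0.
In a symmetric equilibrium every fishing fleet chooses the same x, so Σ_{j≠i} x_j = 3x. The condition becomes 206 − 16x = 0, giving x = 206/16 = 12.875.

12.875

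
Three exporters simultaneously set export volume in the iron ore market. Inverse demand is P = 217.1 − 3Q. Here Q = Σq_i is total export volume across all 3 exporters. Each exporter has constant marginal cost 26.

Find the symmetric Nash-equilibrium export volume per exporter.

A representative exporter's profit is π_i = q_i(217.1 − 3Q) − 26q_i, with Q = q_i + Σ_{j≠i} q_j.
First-order condition: 191.1 − 6q_i − 3Σ_{j≠i} q_j = 0.
Imposing symmetry (q_j = q for all j) turns Σ_{j≠i} q_j into 2q, so 191.1 = 12q and q = 15.925.

15.925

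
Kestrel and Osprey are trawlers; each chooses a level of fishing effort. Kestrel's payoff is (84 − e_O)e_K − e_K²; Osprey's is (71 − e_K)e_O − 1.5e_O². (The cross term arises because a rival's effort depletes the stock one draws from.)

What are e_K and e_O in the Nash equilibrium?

Expanding Kestrel's payoff: 84e_K − e_Oe_K − e_K².
∂π/∂e_K = 84 − e_O − 2e_K = 0, so e_K = 42 − 0.5e_O.
Likewise for Osprey: e_O = 71/3 − (1/3)e_K.
Substituting the second reaction function into the first: e_K = 42 − 0.5(71/3 − (1/3)e_K), which gives (5/6)e_K = 181/6 ⇒ e_K = 36.2.
Then e_O = 71/3 − (1/3)·36.2 = 11.6.

36.2, 11.6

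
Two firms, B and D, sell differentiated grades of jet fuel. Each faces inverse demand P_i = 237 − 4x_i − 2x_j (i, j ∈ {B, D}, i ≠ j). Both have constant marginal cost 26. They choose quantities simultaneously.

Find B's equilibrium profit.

1780.84

Firm B's profit: π = x_B(237 − 4x_B − 2x_D) − 26x_B.
∂π/∂x_B = 211 − 8x_B − 2x_D = 0 ⇒ x_B = 26.375 − 0.25x_D.
By symmetry x_D = x_B; substituting into the reaction function, 1.25x_B = 26.375 and x_B = 21.1.
P_B = 237 − 4·21.1 − 2·21.1 = 110.4.
Profit = (110.4 − 26)·21.1 = 1780.84.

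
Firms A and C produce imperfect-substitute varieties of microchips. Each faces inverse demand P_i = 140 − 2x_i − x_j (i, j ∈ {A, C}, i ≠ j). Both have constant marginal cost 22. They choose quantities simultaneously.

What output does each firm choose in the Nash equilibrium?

Firm A's profit: π = x_A(140 − 2x_A − x_C) − 22x_A.
∂π/∂x_A = 118 − 4x_A − x_C = 0 ⇒ x_A = 29.5 − 0.25x_C.
By symmetry x_C = x_A; substituting into the reaction function, 1.25x_A = 29.5 and x_A = 23.6.

23.6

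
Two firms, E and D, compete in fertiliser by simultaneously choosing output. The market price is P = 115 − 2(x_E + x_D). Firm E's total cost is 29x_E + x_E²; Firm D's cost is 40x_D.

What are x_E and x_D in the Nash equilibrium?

9.7, 13.9

Firm E's profit: π = x_E(115 − 2(x_E + x_D)) − 29x_E − x_E².
∂π/∂x_E = 86 − 6x_E − 2x_D = 0, so x_E = 43/3 − (1/3)x_D.
For D: ∂π/∂x_D = 75 − 4x_D − 2x_E = 0 ⇒ x_D = 18.75 − 0.5x_E.
Plugging x_D into E's best response: x_E = 43/3 − (1/3)(18.75 − 0.5x_E) ⇒ (5/6)x_E = 97/12, so x_E = 9.7.
Then x_D = 18.75 − 0.5·9.7 = 13.9.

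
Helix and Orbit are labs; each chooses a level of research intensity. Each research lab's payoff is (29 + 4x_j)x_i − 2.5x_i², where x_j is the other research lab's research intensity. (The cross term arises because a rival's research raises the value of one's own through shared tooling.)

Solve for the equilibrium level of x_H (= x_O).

Helix's payoff is (29 + 4x_O)x_H − 2.5x_H².
∂π/∂x_H = 29 + 4x_O − 5x_H = 0, so x_H = 5.8 + 0.8x_O.
By symmetry x_O = x_H; substituting into the reaction function, 0.2x_H = 5.8 and x_H = 29.

29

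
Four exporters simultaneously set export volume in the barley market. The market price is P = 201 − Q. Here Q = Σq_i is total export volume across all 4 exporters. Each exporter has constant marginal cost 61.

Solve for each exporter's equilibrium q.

A representative exporter's profit is π_i = q_i(201 − Q) − 61q_i, with Q = q_i + Σ_{j≠i} q_j.
First-order condition: 140 − 2q_i − Σ_{j≠i} q_j = 0.
Imposing symmetry (q_j = q for all j) turns Σ_{j≠i} q_j into 3q, so 140 = 5q and q = 28.

28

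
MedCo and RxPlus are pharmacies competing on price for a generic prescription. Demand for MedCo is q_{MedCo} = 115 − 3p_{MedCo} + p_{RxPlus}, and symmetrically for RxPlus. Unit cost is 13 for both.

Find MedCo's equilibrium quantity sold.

MedCo's profit: π = (p_{MedCo} − 13)(115 − 3p_{MedCo} + p_{RxPlus}).
∂π/∂p_{MedCo} = 154 − 6p_{MedCo} + p_{RxPlus} = 0 ⇒ p_{MedCo} = 77/3 + (1/6)p_{RxPlus}.
The game is symmetric, so in equilibrium p_{RxPlus} = p_{MedCo}: the reaction function gives (5/6)p_{MedCo} = 77/3, hence p_{MedCo} = 30.8.
q_{MedCo} = 115 − 3·30.8 + 30.8 = 53.4.

53.4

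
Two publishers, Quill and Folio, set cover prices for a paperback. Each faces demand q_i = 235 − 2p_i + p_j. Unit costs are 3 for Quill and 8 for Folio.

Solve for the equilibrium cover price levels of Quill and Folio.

81, 83

Quill's profit: π = (p_{Quill} − 3)(235 − 2p_{Quill} + p_{Folio}).
∂π/∂p_{Quill} = 241 − 4p_{Quill} + p_{Folio} = 0 ⇒ p_{Quill} = 60.25 + 0.25p_{Folio}.
Similarly p_{Folio} = 62.75 + 0.25p_{Quill}.
Plugging p_{Folio} into Quill's best response: p_{Quill} = 60.25 + 0.25(62.75 + 0.25p_{Quill}) ⇒ 0.9375p_{Quill} = 75.9375, so p_{Quill} = 81.
Then p_{Folio} = 62.75 + 0.25·81 = 83.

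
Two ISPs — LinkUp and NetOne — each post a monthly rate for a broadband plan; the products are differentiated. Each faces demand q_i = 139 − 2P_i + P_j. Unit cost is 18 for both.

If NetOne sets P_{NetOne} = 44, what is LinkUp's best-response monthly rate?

54.75

LinkUp's profit: π = (P_{LinkUp} − 18)(139 − 2P_{LinkUp} + P_{NetOne}).
∂π/∂P_{LinkUp} = 175 − 4P_{LinkUp} + P_{NetOne} = 0 ⇒ P_{LinkUp} = 43.75 + 0.25P_{NetOne}.
At P_{NetOne} = 44: P_{LinkUp} = 43.75 + 0.25·44 = 54.75.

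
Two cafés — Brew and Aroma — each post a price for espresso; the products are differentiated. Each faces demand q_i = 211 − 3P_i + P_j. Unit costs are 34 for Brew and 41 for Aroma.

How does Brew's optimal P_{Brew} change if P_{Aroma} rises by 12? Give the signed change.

Brew's profit: π = (P_{Brew} − 34)(211 − 3P_{Brew} + P_{Aroma}).
∂π/∂P_{Brew} = 313 − 6P_{Brew} + P_{Aroma} = 0 ⇒ P_{Brew} = 313/6 + (1/6)P_{Aroma}.
The reaction-function slope is 1/6, so a 12-unit rise in P_{Aroma} moves P_{Brew} by 1/6 × 12 = 2. Brew's best response rises — the actions are strategic complements.

2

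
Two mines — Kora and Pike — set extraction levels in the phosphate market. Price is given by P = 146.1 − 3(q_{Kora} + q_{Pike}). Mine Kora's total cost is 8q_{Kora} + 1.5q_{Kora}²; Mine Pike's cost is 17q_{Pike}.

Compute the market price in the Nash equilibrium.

Mine Kora's profit: π = q_{Kora}(146.1 − 3(q_{Kora} + q_{Pike})) − 8q_{Kora} − 1.5q_{Kora}².
∂π/∂q_{Kora} = 138.1 − 9q_{Kora} − 3q_{Pike} = 0, so q_{Kora} = 1381/90 − (1/3)q_{Pike}.
For Pike: ∂π/∂q_{Pike} = 129.1 − 6q_{Pike} − 3q_{Kora} = 0 ⇒ q_{Pike} = 1291/60 − 0.5q_{Kora}.
Substituting the second reaction function into the first: q_{Kora} = 1381/90 − (1/3)(1291/60 − 0.5q_{Kora}), which gives (5/6)q_{Kora} = 1471/180 ⇒ q_{Kora} = 1471/150.
Then q_{Pike} = 1291/60 − 0.5·(1471/150) = 1246/75.
Equilibrium price: P = 146.1 − 3·26.42 = 66.84.

66.84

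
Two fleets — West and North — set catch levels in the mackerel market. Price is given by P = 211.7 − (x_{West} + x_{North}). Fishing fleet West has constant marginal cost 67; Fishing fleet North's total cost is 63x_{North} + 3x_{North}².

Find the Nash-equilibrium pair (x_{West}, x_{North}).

67.26, 10.18

Fishing fleet West's profit: π = x_{West}(211.7 − (x_{West} + x_{North})) − 67x_{West}.
∂π/∂x_{West} = 144.7 − 2x_{West} − x_{North} = 0, so x_{West} = 72.35 − 0.5x_{North}.
For North: ∂π/∂x_{North} = 148.7 − 8x_{North} − x_{West} = 0 ⇒ x_{North} = 18.5875 − 0.125x_{West}.
Substituting the second reaction function into the first: x_{West} = 72.35 − 0.5(18.5875 − 0.125x_{West}), which gives 0.9375x_{West} = 10089/160 ⇒ x_{West} = 67.26.
Then x_{North} = 18.5875 − 0.125·67.26 = 10.18.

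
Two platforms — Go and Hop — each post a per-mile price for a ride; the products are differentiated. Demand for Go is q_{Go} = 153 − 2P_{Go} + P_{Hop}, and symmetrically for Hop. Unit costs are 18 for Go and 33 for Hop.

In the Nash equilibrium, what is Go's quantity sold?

Go's profit: π = (P_{Go} − 18)(153 − 2P_{Go} + P_{Hop}).
∂π/∂P_{Go} = 189 − 4P_{Go} + P_{Hop} = 0 ⇒ P_{Go} = 47.25 + 0.25P_{Hop}.
Similarly P_{Hop} = 54.75 + 0.25P_{Go}.
Plugging P_{Hop} into Go's best response: P_{Go} = 47.25 + 0.25(54.75 + 0.25P_{Go}) ⇒ 0.9375P_{Go} = 60.9375, so P_{Go} = 65.
Then P_{Hop} = 54.75 + 0.25·65 = 71.
q_{Go} = 153 − 2·65 + 71 = 94.

94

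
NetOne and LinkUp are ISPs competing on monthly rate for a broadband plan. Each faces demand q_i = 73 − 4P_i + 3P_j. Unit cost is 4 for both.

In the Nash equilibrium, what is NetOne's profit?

NetOne's profit: π = (P_{NetOne} − 4)(73 − 4P_{NetOne} + 3P_{LinkUp}).
∂π/∂P_{NetOne} = 89 − 8P_{NetOne} + 3P_{LinkUp} = 0 ⇒ P_{NetOne} = 11.125 + 0.375P_{LinkUp}.
By symmetry P_{LinkUp} = P_{NetOne}; substituting into the reaction function, 0.625P_{NetOne} = 11.125 and P_{NetOne} = 17.8.
q_{NetOne} = 73 − 4·17.8 + 3·17.8 = 55.2.
Profit = (17.8 − 4)·55.2 = 761.76.

761.76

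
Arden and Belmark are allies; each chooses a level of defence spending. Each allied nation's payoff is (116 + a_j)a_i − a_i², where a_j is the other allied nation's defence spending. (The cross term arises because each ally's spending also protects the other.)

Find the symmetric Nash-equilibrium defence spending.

116

Arden's payoff is (116 + a_B)a_A − a_A².
∂π/∂a_A = 116 + a_B − 2a_A = 0, so a_A = 58 + 0.5a_B.
Setting a_A = a_B in the reaction function: a_A = 58 + 0.5a_A, so a_A = 58 / 0.5 = 116.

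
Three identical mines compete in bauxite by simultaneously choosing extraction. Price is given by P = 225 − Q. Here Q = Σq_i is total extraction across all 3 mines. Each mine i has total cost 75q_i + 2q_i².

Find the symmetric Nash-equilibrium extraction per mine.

A representative mine's profit is π_i = q_i(225 − Q) − 75q_i − 2q_i², with Q = q_i + Σ_{j≠i} q_j.
First-order condition: 150 − 6q_i − Σ_{j≠i} q_j = 0.
In a symmetric equilibrium every mine chooses the same q, so Σ_{j≠i} q_j = 2q. The condition becomes 150 − 8q = 0, giving q = 150/8 = 18.75.

18.75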